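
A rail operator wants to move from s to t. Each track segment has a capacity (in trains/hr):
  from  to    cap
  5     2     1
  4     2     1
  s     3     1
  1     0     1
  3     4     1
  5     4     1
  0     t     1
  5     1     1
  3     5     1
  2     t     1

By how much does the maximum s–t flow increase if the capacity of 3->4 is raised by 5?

Original max flow = 1.
Edge 3->4 does not cross the min cut (source side {s}), so extra capacity there cannot help.
New max flow = 1. Increase = 0.

0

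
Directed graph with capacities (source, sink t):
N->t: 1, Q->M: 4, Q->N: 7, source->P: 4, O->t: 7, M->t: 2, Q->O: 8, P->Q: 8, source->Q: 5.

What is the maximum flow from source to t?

9

Augment source->Q->M->t: bottleneck 2. Total 2.
Augment source->Q->N->t: bottleneck 1. Total 3.
Augment source->Q->O->t: bottleneck 2. Total 5.
Augment source->P->Q->O->t: bottleneck 4. Total 9.
No augmenting path remains in the residual graph.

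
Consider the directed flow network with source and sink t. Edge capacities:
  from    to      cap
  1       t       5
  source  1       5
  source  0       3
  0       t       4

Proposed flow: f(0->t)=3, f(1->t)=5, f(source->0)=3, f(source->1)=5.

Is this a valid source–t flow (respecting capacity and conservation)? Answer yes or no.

Yes

Every edge has 0 ≤ f(e) ≤ cap(e).
At each intermediate node, inflow equals outflow.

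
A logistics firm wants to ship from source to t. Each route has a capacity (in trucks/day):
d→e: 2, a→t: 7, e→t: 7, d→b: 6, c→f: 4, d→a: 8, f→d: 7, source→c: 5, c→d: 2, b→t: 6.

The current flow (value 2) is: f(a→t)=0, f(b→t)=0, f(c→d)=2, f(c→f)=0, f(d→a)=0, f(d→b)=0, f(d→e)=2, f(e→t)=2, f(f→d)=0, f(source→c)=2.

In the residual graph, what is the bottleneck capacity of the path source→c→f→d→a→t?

Residual capacities along the path: source→c: 3, c→f: 4, f→d: 7, d→a: 8, a→t: 7.
Minimum is 3.

3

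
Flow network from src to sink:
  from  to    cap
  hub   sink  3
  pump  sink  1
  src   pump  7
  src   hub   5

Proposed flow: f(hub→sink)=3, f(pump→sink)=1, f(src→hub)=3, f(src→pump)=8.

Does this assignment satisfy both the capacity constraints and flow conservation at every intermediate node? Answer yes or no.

No

Capacity violated on src→pump: flow 8 > capacity 7.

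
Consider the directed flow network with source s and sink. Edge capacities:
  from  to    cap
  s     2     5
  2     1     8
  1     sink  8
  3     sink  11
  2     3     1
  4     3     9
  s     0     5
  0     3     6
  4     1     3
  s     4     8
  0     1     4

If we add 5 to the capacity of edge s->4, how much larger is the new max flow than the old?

Original max flow = 18.
After raising cap(s->4), augmenting paths through that edge carry 1 more unit.
New max flow = 19. Increase = 1.

1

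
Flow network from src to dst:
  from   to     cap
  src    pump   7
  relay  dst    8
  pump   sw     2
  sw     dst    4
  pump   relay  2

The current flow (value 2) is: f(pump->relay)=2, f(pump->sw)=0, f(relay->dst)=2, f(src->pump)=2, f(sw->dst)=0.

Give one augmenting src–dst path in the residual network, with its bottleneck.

Residual along src->pump->sw->dst: src->pump: 5, pump->sw: 2, sw->dst: 4.
Bottleneck = min = 2.

src->pump->sw->dst, bottleneck 2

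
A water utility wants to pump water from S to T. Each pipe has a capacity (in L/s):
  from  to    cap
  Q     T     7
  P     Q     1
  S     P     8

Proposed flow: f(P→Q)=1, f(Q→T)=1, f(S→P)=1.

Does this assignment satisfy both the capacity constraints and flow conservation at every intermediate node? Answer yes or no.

Every edge has 0 ≤ f(e) ≤ cap(e).
At each intermediate node, inflow equals outflow.

Yes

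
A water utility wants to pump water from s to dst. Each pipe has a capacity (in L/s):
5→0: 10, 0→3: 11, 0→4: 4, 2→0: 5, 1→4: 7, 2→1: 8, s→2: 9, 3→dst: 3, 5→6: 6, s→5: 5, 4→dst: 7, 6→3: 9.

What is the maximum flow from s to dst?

Augment s→2→1→4→dst: bottleneck 7. Total 7.
Augment s→2→0→3→dst: bottleneck 2. Total 9.
Augment s→5→0→3→dst: bottleneck 1. Total 10.
No augmenting path remains in the residual graph.

10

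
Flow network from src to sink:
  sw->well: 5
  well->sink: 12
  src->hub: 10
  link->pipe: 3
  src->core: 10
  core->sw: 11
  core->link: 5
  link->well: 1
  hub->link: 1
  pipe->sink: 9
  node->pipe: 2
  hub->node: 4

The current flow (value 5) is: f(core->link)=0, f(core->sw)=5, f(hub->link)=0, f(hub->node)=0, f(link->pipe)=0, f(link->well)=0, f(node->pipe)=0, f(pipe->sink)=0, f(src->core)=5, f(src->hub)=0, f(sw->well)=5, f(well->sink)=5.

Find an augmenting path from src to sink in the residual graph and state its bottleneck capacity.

Residual along src->core->link->well->sink: src->core: 5, core->link: 5, link->well: 1, well->sink: 7.
Bottleneck = min = 1.

src->core->link->well->sink, bottleneck 1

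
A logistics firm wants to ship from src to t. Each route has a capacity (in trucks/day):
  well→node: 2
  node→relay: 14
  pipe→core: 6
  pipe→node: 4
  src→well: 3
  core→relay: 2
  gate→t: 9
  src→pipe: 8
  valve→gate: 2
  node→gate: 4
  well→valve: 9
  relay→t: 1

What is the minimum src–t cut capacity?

Max flow = 7 (via 4 augmenting paths).
In the residual at optimum, the set reachable from src is {core, node, pipe, relay, src, valve, well}.
Cut edges: valve→gate (cap 2), node→gate (cap 4), relay→t (cap 1). Sum = 7.

7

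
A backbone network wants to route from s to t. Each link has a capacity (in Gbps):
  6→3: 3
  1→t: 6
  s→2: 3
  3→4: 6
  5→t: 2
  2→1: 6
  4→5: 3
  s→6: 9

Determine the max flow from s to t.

Augment s→2→1→t: bottleneck 3. Total 3.
Augment s→6→3→4→5→t: bottleneck 2. Total 5.
No augmenting path remains in the residual graph.

5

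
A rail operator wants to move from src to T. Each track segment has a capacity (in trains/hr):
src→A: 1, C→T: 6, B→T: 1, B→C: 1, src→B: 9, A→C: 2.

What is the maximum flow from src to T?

3

Augment src→B→T: bottleneck 1. Total 1.
Augment src→B→C→T: bottleneck 1. Total 2.
Augment src→A→C→T: bottleneck 1. Total 3.
No augmenting path remains in the residual graph.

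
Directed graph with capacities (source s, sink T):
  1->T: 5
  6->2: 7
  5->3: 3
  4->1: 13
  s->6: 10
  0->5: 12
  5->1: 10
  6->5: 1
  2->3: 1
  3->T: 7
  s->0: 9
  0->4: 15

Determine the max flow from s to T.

9

Augment s->6->2->3->T: bottleneck 1. Total 1.
Augment s->6->5->3->T: bottleneck 1. Total 2.
Augment s->0->5->3->T: bottleneck 2. Total 4.
Augment s->0->5->1->T: bottleneck 5. Total 9.
No augmenting path remains in the residual graph.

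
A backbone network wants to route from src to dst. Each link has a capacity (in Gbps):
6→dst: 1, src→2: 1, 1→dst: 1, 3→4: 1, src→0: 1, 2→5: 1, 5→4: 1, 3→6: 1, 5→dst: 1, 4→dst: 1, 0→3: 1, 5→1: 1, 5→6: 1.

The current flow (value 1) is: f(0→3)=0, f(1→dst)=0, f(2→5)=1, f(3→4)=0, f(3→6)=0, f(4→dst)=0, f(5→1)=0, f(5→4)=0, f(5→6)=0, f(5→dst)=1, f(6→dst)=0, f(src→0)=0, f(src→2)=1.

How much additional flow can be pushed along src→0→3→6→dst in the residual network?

Residual capacities along the path: src→0: 1, 0→3: 1, 3→6: 1, 6→dst: 1.
Minimum is 1.

1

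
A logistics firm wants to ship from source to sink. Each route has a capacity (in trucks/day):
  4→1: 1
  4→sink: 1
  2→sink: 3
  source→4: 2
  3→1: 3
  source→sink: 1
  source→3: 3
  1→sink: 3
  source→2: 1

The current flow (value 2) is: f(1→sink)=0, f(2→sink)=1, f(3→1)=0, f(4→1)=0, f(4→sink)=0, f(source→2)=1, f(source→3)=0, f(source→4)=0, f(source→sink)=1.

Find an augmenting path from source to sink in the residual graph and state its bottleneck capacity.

Residual along source→4→sink: source→4: 2, 4→sink: 1.
Bottleneck = min = 1.

source→4→sink, bottleneck 1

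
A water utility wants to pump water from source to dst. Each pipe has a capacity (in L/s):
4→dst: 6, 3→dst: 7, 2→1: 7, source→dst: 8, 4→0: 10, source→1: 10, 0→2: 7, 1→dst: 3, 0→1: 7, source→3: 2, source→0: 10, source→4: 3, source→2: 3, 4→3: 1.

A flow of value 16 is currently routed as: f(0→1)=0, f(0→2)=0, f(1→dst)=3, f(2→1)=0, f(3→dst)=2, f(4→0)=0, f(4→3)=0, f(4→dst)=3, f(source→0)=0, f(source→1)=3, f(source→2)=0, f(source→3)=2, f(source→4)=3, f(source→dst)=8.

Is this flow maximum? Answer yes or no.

Yes

Residual reachable from source: {0, 1, 2, source}; dst is not reachable.
Saturated cut: source→4, source→3, source→dst, 1→dst with total capacity 16 = current flow value. Flow is maximum.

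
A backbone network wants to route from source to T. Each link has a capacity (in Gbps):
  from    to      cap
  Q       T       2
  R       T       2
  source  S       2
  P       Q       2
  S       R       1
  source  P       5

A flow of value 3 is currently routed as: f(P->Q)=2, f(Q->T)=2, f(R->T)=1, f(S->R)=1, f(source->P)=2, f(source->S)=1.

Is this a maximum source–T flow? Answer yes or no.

Residual reachable from source: {P, S, source}; T is not reachable.
Saturated cut: P->Q, S->R with total capacity 3 = current flow value. Flow is maximum.

Yes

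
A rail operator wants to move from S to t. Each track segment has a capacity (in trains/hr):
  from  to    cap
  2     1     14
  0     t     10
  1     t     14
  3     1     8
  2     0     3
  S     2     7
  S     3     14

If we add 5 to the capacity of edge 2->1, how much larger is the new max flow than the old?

Original max flow = 15.
Edge 2->1 does not cross the min cut (source side {3, S}), so extra capacity there cannot help.
New max flow = 15. Increase = 0.

0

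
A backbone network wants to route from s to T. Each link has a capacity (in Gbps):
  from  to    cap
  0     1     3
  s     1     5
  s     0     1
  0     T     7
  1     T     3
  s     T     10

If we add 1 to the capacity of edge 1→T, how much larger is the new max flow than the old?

Original max flow = 14.
After raising cap(1→T), augmenting paths through that edge carry 1 more unit.
New max flow = 15. Increase = 1.

1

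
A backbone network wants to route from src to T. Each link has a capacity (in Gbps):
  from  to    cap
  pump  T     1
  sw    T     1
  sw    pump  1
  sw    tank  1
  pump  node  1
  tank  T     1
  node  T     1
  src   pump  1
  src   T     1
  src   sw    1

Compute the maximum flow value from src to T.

Augment src->T: bottleneck 1. Total 1.
Augment src->sw->T: bottleneck 1. Total 2.
Augment src->pump->T: bottleneck 1. Total 3.
No augmenting path remains in the residual graph.

3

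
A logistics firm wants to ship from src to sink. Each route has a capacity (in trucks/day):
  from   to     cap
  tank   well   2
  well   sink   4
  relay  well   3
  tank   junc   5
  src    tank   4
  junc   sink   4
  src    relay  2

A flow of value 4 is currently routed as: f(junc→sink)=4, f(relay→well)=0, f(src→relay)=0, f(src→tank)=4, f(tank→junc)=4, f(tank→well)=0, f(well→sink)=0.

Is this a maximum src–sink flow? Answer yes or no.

Residual path src→relay→well→sink has bottleneck 2 > 0.
Pushing 2 along it raises the flow to 6, so the given flow is not maximum.

No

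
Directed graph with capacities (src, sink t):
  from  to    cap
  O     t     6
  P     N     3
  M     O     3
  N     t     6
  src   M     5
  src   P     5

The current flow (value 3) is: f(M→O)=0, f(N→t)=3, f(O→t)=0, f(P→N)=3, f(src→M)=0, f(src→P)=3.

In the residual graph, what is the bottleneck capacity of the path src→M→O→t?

3

Residual capacities along the path: src→M: 5, M→O: 3, O→t: 6.
Minimum is 3.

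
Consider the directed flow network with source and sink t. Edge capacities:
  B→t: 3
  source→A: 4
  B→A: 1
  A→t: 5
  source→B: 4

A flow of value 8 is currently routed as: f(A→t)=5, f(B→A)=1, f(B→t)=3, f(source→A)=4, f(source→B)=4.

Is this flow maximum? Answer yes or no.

Yes

Residual reachable from source: {source}; t is not reachable.
Saturated cut: source→B, source→A with total capacity 8 = current flow value. Flow is maximum.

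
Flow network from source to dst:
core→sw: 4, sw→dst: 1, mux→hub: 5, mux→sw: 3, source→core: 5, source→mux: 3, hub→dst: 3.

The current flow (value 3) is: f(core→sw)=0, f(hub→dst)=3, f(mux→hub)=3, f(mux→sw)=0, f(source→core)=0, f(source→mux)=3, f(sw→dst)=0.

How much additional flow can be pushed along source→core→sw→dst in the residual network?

Residual capacities along the path: source→core: 5, core→sw: 4, sw→dst: 1.
Minimum is 1.

1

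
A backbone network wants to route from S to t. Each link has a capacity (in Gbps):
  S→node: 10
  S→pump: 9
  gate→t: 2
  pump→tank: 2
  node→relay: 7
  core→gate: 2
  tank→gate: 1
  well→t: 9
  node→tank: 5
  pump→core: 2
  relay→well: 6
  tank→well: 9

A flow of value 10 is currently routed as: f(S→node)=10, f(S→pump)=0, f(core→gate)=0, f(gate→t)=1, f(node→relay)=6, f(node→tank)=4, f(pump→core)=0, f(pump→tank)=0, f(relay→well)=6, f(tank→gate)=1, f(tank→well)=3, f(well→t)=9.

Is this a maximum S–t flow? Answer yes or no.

Residual path S→pump→core→gate→t has bottleneck 1 > 0.
Pushing 1 along it raises the flow to 11, so the given flow is not maximum.

No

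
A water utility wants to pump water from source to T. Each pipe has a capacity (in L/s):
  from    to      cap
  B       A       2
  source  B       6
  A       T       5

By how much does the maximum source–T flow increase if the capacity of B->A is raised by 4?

3

Original max flow = 2.
After raising cap(B->A), augmenting paths through that edge carry 3 more units.
New max flow = 5. Increase = 3.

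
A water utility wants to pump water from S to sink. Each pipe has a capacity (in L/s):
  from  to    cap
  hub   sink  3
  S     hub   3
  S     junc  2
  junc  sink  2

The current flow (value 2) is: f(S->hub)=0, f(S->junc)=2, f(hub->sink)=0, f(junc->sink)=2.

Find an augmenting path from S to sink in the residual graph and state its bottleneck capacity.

S->hub->sink, bottleneck 3

Residual along S->hub->sink: S->hub: 3, hub->sink: 3.
Bottleneck = min = 3.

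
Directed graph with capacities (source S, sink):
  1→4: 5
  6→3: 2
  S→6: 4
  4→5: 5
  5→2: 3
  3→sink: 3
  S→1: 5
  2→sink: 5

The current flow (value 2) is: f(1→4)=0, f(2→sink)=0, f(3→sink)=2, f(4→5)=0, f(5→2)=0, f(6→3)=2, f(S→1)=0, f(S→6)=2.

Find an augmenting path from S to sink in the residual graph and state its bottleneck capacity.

S→1→4→5→2→sink, bottleneck 3

Residual along S→1→4→5→2→sink: S→1: 5, 1→4: 5, 4→5: 5, 5→2: 3, 2→sink: 5.
Bottleneck = min = 3.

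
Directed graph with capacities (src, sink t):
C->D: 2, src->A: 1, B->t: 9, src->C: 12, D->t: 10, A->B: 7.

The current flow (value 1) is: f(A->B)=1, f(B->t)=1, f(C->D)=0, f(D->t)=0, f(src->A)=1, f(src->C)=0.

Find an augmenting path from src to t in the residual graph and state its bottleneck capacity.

src->C->D->t, bottleneck 2

Residual along src->C->D->t: src->C: 12, C->D: 2, D->t: 10.
Bottleneck = min = 2.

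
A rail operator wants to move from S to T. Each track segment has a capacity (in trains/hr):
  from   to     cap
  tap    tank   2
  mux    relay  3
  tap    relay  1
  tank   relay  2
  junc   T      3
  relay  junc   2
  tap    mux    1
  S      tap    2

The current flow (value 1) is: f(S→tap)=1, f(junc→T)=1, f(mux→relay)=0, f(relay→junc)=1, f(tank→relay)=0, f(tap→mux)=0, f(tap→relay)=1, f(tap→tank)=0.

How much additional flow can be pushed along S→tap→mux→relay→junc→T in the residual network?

1

Residual capacities along the path: S→tap: 1, tap→mux: 1, mux→relay: 3, relay→junc: 1, junc→T: 2.
Minimum is 1.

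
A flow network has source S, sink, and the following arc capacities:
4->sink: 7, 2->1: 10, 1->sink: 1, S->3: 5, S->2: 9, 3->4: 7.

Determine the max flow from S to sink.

Augment S->3->4->sink: bottleneck 5. Total 5.
Augment S->2->1->sink: bottleneck 1. Total 6.
No augmenting path remains in the residual graph.

6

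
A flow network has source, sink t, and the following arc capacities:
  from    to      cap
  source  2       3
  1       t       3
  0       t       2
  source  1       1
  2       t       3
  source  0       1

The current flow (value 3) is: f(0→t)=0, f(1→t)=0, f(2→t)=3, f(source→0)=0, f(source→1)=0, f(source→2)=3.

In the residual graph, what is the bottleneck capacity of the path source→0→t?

1

Residual capacities along the path: source→0: 1, 0→t: 2.
Minimum is 1.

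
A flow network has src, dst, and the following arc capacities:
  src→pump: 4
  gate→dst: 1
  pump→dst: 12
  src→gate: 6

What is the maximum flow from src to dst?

Augment src→gate→dst: bottleneck 1. Total 1.
Augment src→pump→dst: bottleneck 4. Total 5.
No augmenting path remains in the residual graph.

5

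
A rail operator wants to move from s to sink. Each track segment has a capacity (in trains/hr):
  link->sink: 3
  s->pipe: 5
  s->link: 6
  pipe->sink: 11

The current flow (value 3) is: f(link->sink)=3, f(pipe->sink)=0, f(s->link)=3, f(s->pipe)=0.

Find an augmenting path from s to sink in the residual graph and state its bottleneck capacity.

s->pipe->sink, bottleneck 5

Residual along s->pipe->sink: s->pipe: 5, pipe->sink: 11.
Bottleneck = min = 5.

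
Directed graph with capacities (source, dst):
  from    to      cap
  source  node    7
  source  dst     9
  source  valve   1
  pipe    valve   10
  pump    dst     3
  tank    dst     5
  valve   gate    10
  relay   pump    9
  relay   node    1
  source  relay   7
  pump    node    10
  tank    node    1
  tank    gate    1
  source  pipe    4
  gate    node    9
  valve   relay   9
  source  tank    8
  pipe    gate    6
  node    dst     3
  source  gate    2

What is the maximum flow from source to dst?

Augment source->dst: bottleneck 9. Total 9.
Augment source->tank->dst: bottleneck 5. Total 14.
Augment source->node->dst: bottleneck 3. Total 17.
Augment source->relay->pump->dst: bottleneck 3. Total 20.
No augmenting path remains in the residual graph.

20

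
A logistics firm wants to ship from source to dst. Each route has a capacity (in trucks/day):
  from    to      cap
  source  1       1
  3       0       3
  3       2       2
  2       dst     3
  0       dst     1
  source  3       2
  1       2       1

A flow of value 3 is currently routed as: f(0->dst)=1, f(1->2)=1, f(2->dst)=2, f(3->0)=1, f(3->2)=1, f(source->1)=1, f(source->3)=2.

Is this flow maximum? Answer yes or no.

Yes

Residual reachable from source: {source}; dst is not reachable.
Saturated cut: source->3, source->1 with total capacity 3 = current flow value. Flow is maximum.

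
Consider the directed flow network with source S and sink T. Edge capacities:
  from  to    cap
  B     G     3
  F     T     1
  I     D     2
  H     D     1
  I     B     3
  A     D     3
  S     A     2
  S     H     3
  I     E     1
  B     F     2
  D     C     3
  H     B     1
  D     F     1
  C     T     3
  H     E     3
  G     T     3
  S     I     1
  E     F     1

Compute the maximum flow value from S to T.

Augment S->I->E->F->T: bottleneck 1. Total 1.
Augment S->A->D->C->T: bottleneck 2. Total 3.
Augment S->H->B->G->T: bottleneck 1. Total 4.
Augment S->H->D->C->T: bottleneck 1. Total 5.
Augment S->H->E->I->B->G->T: bottleneck 1. Total 6.
No augmenting path remains in the residual graph.

6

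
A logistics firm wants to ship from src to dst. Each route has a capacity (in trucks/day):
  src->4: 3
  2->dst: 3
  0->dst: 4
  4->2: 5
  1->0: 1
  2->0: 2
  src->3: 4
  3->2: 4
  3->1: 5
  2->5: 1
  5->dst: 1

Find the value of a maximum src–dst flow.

7

Augment src->4->2->dst: bottleneck 3. Total 3.
Augment src->3->1->0->dst: bottleneck 1. Total 4.
Augment src->3->2->5->dst: bottleneck 1. Total 5.
Augment src->3->2->0->dst: bottleneck 2. Total 7.
No augmenting path remains in the residual graph.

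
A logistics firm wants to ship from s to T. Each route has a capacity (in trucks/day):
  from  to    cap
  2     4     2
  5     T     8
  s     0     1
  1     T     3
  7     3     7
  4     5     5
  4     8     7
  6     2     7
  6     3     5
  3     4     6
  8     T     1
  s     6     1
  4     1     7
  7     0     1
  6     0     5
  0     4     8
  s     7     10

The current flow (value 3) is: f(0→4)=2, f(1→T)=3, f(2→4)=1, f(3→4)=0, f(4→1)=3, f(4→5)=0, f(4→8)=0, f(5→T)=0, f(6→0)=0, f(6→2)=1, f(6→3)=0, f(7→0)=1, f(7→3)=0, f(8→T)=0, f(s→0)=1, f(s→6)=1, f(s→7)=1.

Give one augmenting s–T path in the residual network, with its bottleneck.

Residual along s→7→3→4→5→T: s→7: 9, 7→3: 7, 3→4: 6, 4→5: 5, 5→T: 8.
Bottleneck = min = 5.

s→7→3→4→5→T, bottleneck 5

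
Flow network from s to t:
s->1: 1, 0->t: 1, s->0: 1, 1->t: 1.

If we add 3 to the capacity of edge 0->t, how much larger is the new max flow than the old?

0

Original max flow = 2.
Edge 0->t does not cross the min cut (source side {s}), so extra capacity there cannot help.
New max flow = 2. Increase = 0.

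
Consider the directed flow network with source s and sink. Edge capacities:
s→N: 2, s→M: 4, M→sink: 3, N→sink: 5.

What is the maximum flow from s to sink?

5

Augment s→N→sink: bottleneck 2. Total 2.
Augment s→M→sink: bottleneck 3. Total 5.
No augmenting path remains in the residual graph.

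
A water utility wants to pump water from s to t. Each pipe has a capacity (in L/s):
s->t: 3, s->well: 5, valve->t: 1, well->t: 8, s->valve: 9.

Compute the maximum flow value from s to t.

Augment s->t: bottleneck 3. Total 3.
Augment s->well->t: bottleneck 5. Total 8.
Augment s->valve->t: bottleneck 1. Total 9.
No augmenting path remains in the residual graph.

9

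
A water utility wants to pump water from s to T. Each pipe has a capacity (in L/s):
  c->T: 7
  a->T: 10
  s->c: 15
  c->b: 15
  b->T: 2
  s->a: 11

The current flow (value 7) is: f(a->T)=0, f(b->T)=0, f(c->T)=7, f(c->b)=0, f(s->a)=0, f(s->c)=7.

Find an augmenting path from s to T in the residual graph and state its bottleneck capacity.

s->a->T, bottleneck 10

Residual along s->a->T: s->a: 11, a->T: 10.
Bottleneck = min = 10.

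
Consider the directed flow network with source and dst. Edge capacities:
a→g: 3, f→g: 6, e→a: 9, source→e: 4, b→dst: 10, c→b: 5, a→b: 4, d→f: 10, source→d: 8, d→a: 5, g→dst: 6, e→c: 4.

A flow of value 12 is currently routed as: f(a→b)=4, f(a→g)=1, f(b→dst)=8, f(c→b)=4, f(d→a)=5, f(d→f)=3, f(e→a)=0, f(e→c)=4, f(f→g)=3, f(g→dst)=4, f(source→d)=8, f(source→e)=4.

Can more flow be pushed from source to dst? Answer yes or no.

No

Residual reachable from source: {source}; dst is not reachable.
Saturated cut: source→e, source→d with total capacity 12 = current flow value. Flow is maximum.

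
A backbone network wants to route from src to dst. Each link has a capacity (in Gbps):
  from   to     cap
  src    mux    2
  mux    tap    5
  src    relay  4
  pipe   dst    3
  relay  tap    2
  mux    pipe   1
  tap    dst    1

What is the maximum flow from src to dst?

2

Augment src→relay→tap→dst: bottleneck 1. Total 1.
Augment src→mux→pipe→dst: bottleneck 1. Total 2.
No augmenting path remains in the residual graph.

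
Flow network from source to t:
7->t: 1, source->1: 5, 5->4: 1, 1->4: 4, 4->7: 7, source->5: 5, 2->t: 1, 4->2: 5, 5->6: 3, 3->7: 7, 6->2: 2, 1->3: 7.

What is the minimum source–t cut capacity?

Max flow = 2 (via 2 augmenting paths).
In the residual at optimum, the set reachable from source is {1, 2, 3, 4, 5, 6, 7, source}.
Cut edges: 2->t (cap 1), 7->t (cap 1). Sum = 2.

2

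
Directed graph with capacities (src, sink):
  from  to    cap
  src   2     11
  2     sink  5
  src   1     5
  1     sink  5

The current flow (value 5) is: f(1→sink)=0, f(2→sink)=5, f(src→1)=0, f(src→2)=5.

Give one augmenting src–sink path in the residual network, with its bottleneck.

Residual along src→1→sink: src→1: 5, 1→sink: 5.
Bottleneck = min = 5.

src→1→sink, bottleneck 5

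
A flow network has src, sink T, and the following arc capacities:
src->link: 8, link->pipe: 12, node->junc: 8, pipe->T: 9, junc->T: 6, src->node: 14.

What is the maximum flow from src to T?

Augment src->node->junc->T: bottleneck 6. Total 6.
Augment src->link->pipe->T: bottleneck 8. Total 14.
No augmenting path remains in the residual graph.

14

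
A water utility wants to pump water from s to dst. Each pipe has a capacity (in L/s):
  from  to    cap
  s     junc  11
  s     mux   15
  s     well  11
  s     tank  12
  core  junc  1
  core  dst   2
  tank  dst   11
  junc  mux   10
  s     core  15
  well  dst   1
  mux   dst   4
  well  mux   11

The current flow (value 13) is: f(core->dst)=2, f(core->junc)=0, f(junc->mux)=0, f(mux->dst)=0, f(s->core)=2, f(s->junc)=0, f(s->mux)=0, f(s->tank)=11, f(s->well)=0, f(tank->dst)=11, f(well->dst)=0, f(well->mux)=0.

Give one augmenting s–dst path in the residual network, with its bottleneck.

s->well->dst, bottleneck 1

Residual along s->well->dst: s->well: 11, well->dst: 1.
Bottleneck = min = 1.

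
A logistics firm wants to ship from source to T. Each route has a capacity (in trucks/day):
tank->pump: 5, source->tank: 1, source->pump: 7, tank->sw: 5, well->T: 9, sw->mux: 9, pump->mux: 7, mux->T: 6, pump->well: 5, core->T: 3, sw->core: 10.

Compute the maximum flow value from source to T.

Augment source->pump->well->T: bottleneck 5. Total 5.
Augment source->pump->mux->T: bottleneck 2. Total 7.
Augment source->tank->sw->mux->T: bottleneck 1. Total 8.
No augmenting path remains in the residual graph.

8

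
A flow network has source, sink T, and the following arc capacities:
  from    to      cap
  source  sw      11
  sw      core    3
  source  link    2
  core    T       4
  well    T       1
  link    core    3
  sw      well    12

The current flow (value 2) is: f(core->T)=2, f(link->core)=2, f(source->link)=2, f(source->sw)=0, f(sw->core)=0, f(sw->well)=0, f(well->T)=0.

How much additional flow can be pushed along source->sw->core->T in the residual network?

2

Residual capacities along the path: source->sw: 11, sw->core: 3, core->T: 2.
Minimum is 2.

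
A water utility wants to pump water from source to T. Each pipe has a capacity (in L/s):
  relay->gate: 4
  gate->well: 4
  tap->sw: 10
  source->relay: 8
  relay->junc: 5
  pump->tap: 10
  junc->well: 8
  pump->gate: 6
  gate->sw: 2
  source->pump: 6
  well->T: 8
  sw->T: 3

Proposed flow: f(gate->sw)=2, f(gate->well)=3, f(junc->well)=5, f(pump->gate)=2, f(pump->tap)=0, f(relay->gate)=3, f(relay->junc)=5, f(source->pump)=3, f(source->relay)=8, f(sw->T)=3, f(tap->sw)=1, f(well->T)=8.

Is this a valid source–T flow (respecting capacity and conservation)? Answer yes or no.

Conservation fails at pump: inflow 3 ≠ outflow 2.

No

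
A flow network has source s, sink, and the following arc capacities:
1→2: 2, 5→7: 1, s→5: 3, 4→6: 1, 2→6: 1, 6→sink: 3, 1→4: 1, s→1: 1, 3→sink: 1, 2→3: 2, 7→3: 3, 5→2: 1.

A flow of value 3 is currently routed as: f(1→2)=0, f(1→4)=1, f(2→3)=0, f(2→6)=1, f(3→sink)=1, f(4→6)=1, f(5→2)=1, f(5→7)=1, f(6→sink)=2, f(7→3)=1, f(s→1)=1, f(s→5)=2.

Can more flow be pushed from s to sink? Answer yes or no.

No

Residual reachable from s: {5, s}; sink is not reachable.
Saturated cut: s→1, 5→2, 5→7 with total capacity 3 = current flow value. Flow is maximum.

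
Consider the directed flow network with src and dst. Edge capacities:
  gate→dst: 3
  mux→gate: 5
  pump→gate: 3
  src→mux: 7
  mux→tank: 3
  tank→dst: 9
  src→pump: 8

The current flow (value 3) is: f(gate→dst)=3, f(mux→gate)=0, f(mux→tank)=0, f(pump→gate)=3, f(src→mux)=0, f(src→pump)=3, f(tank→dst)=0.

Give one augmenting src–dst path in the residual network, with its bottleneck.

Residual along src→mux→tank→dst: src→mux: 7, mux→tank: 3, tank→dst: 9.
Bottleneck = min = 3.

src→mux→tank→dst, bottleneck 3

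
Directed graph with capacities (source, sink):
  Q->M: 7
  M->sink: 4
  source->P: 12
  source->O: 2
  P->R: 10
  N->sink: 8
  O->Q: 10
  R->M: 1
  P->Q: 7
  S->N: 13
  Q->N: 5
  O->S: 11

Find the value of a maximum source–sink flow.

10

Augment source->P->R->M->sink: bottleneck 1. Total 1.
Augment source->P->Q->M->sink: bottleneck 3. Total 4.
Augment source->P->Q->N->sink: bottleneck 4. Total 8.
Augment source->O->Q->N->sink: bottleneck 1. Total 9.
Augment source->O->S->N->sink: bottleneck 1. Total 10.
No augmenting path remains in the residual graph.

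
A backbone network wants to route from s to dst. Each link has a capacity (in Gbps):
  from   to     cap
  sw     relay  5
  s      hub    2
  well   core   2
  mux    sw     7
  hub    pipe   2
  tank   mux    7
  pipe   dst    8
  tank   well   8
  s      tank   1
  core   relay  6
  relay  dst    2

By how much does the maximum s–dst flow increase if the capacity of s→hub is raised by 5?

0

Original max flow = 3.
Even with extra capacity on s→hub, another cut of capacity 3 remains binding.
New max flow = 3. Increase = 0.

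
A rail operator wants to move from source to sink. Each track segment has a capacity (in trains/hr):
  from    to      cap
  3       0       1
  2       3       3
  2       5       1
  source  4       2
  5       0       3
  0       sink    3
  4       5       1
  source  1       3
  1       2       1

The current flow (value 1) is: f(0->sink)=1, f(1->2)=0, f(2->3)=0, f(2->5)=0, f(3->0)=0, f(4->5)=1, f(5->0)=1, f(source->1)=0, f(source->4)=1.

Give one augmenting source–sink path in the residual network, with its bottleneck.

Residual along source->1->2->3->0->sink: source->1: 3, 1->2: 1, 2->3: 3, 3->0: 1, 0->sink: 2.
Bottleneck = min = 1.

source->1->2->3->0->sink, bottleneck 1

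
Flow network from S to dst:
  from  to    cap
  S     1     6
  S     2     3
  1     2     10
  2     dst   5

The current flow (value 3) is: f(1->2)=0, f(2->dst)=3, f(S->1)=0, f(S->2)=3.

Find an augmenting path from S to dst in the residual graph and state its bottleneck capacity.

S->1->2->dst, bottleneck 2

Residual along S->1->2->dst: S->1: 6, 1->2: 10, 2->dst: 2.
Bottleneck = min = 2.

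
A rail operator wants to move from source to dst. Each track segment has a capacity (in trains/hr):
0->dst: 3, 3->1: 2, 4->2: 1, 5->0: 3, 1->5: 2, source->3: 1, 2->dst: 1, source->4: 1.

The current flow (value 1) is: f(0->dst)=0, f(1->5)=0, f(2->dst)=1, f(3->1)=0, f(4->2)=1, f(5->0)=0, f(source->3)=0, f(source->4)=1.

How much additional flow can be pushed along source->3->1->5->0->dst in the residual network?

1

Residual capacities along the path: source->3: 1, 3->1: 2, 1->5: 2, 5->0: 3, 0->dst: 3.
Minimum is 1.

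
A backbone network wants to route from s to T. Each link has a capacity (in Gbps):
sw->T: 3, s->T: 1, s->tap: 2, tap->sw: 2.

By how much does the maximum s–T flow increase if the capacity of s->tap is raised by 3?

Original max flow = 3.
Even with extra capacity on s->tap, another cut of capacity 3 remains binding.
New max flow = 3. Increase = 0.

0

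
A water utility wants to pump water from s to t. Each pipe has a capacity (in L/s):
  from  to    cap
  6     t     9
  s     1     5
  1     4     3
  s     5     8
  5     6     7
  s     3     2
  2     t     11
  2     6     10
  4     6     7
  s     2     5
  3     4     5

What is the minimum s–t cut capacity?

14

Max flow = 14 (via 3 augmenting paths).
In the residual at optimum, the set reachable from s is {1, 3, 4, 5, 6, s}.
Cut edges: s->2 (cap 5), 6->t (cap 9). Sum = 14.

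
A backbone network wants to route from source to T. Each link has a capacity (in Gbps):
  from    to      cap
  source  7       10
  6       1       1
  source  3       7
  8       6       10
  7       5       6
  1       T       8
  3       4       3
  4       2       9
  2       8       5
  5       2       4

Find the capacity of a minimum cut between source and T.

1

Max flow = 1 (via 1 augmenting path).
In the residual at optimum, the set reachable from source is {2, 3, 4, 5, 6, 7, 8, source}.
Cut edges: 6→1 (cap 1). Sum = 1.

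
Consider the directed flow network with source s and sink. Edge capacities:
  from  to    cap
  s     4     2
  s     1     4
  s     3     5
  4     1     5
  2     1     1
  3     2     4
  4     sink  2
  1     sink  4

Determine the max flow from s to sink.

6

Augment s→4→sink: bottleneck 2. Total 2.
Augment s→1→sink: bottleneck 4. Total 6.
No augmenting path remains in the residual graph.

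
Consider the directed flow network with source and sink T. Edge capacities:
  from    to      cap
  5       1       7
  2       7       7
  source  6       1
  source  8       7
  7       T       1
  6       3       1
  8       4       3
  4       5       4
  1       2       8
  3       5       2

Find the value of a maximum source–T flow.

Augment source->8->4->5->1->2->7->T: bottleneck 1. Total 1.
No augmenting path remains in the residual graph.

1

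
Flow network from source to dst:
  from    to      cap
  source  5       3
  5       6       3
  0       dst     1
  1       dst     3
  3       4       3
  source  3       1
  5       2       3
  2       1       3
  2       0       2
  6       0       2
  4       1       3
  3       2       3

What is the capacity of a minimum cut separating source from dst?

Max flow = 4 (via 3 augmenting paths).
In the residual at optimum, the set reachable from source is {source}.
Cut edges: source->5 (cap 3), source->3 (cap 1). Sum = 4.

4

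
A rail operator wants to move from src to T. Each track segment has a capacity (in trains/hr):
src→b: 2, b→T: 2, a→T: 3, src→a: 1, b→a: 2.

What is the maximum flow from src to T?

Augment src→b→T: bottleneck 2. Total 2.
Augment src→a→T: bottleneck 1. Total 3.
No augmenting path remains in the residual graph.

3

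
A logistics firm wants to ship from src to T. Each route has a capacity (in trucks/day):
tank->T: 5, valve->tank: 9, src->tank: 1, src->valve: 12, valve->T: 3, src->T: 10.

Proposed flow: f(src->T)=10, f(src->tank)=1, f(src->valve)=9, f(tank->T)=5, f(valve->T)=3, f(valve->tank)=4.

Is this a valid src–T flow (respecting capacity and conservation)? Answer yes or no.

No

Conservation fails at valve: inflow 9 ≠ outflow 7.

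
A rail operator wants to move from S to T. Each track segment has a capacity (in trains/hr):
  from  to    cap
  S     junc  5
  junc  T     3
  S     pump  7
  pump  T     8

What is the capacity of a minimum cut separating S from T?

Max flow = 10 (via 2 augmenting paths).
In the residual at optimum, the set reachable from S is {S, junc}.
Cut edges: S->pump (cap 7), junc->T (cap 3). Sum = 10.

10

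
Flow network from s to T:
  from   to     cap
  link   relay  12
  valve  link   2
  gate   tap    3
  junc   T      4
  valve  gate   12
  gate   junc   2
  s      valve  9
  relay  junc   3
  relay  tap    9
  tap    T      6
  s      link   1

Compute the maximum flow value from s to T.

Augment s→valve→gate→tap→T: bottleneck 3. Total 3.
Augment s→valve→gate→junc→T: bottleneck 2. Total 5.
Augment s→link→relay→junc→T: bottleneck 1. Total 6.
Augment s→valve→link→relay→junc→T: bottleneck 1. Total 7.
Augment s→valve→link→relay→tap→T: bottleneck 1. Total 8.
No augmenting path remains in the residual graph.

8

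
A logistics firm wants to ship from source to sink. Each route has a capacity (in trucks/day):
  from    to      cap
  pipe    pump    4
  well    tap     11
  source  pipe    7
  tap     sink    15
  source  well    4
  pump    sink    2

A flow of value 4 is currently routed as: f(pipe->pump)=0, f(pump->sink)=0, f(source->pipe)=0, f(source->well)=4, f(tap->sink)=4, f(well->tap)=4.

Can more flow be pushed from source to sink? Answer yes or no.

Residual path source->pipe->pump->sink has bottleneck 2 > 0.
Pushing 2 along it raises the flow to 6, so the given flow is not maximum.

Yes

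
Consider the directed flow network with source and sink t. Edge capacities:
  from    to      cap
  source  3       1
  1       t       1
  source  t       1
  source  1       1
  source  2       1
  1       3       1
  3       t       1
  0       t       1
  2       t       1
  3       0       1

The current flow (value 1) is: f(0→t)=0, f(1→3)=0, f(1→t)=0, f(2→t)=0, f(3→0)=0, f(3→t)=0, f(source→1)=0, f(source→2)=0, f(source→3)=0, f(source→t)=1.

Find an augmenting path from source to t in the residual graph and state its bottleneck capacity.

source→1→t, bottleneck 1

Residual along source→1→t: source→1: 1, 1→t: 1.
Bottleneck = min = 1.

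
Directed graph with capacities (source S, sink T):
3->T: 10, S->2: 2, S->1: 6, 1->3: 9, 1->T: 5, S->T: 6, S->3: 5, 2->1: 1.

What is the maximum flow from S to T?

18

Augment S->T: bottleneck 6. Total 6.
Augment S->1->T: bottleneck 5. Total 11.
Augment S->3->T: bottleneck 5. Total 16.
Augment S->1->3->T: bottleneck 1. Total 17.
Augment S->2->1->3->T: bottleneck 1. Total 18.
No augmenting path remains in the residual graph.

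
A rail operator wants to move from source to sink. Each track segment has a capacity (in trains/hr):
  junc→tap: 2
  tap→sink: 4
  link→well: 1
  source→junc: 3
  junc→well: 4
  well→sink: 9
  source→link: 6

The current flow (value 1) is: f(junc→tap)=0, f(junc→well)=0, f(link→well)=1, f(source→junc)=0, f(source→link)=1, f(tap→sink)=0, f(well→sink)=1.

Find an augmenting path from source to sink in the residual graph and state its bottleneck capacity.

Residual along source→junc→well→sink: source→junc: 3, junc→well: 4, well→sink: 8.
Bottleneck = min = 3.

source→junc→well→sink, bottleneck 3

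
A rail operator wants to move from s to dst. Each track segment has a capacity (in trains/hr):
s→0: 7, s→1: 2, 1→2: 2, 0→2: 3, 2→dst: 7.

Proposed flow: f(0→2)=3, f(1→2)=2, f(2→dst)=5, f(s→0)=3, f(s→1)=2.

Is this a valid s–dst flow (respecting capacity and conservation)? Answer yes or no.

Every edge has 0 ≤ f(e) ≤ cap(e).
At each intermediate node, inflow equals outflow.

Yes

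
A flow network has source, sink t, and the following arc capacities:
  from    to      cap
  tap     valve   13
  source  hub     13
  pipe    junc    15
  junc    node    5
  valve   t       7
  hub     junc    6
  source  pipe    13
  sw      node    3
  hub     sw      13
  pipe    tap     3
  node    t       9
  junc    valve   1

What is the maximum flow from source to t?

12

Augment source->hub->sw->node->t: bottleneck 3. Total 3.
Augment source->hub->junc->node->t: bottleneck 5. Total 8.
Augment source->hub->junc->valve->t: bottleneck 1. Total 9.
Augment source->pipe->tap->valve->t: bottleneck 3. Total 12.
No augmenting path remains in the residual graph.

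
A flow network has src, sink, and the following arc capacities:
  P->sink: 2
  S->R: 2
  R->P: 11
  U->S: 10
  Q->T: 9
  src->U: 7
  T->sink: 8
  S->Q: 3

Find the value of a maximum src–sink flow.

Augment src->U->S->Q->T->sink: bottleneck 3. Total 3.
Augment src->U->S->R->P->sink: bottleneck 2. Total 5.
No augmenting path remains in the residual graph.

5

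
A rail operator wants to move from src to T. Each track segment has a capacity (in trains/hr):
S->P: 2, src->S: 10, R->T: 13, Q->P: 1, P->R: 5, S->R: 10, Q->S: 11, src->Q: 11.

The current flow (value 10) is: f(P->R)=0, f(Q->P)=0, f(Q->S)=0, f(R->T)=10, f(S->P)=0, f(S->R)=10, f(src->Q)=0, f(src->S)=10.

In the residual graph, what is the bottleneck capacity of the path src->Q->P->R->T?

Residual capacities along the path: src->Q: 11, Q->P: 1, P->R: 5, R->T: 3.
Minimum is 1.

1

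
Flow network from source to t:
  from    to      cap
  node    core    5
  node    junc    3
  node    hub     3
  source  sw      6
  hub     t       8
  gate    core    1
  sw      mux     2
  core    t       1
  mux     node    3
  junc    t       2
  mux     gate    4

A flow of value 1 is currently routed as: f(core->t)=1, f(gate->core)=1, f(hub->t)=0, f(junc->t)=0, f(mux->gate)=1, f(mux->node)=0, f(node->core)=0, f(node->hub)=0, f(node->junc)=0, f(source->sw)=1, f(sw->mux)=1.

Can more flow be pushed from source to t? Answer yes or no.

Yes

Residual path source->sw->mux->node->junc->t has bottleneck 1 > 0.
Pushing 1 along it raises the flow to 2, so the given flow is not maximum.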